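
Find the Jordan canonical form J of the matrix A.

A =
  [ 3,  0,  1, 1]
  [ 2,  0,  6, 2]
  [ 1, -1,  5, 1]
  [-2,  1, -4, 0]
J_2(2) ⊕ J_2(2)

The characteristic polynomial is
  det(x·I − A) = x^4 - 8*x^3 + 24*x^2 - 32*x + 16 = (x - 2)^4

Eigenvalues and multiplicities (the geometric multiplicity of λ is n − rank(A − λI), which equals the number of Jordan blocks for λ):
  λ = 2: algebraic multiplicity = 4, geometric multiplicity = 2

Determining the block sizes for each eigenvalue:
  λ = 2: with am = 4 and gm = 2, the partition is not yet determined (e.g. several partitions of 4 into 2 parts exist). Let N = A − (2)·I. Computing rank(N^1) = 2, rank(N^2) = 0; the number of blocks of size ≥ j is rank(N^{j−1}) − rank(N^j), giving [2, 2]. So we have 2 block(s) of size 2 → block sizes [2, 2]

Assembling the blocks gives a Jordan form
J =
  [2, 1, 0, 0]
  [0, 2, 0, 0]
  [0, 0, 2, 1]
  [0, 0, 0, 2]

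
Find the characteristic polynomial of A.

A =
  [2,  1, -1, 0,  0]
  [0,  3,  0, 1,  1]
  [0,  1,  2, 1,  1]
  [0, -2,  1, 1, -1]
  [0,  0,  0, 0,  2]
x^5 - 10*x^4 + 40*x^3 - 80*x^2 + 80*x - 32

Expanding det(x·I − A) (e.g. by cofactor expansion or by noting that A is similar to its Jordan form J, which has the same characteristic polynomial as A) gives
  χ_A(x) = x^5 - 10*x^4 + 40*x^3 - 80*x^2 + 80*x - 32
which factors as (x - 2)^5. The eigenvalues (with algebraic multiplicities) are λ = 2 with multiplicity 5.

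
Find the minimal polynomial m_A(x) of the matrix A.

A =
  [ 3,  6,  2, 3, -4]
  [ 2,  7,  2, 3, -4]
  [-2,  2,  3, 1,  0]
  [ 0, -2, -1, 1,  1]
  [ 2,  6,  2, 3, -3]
x^4 - 10*x^3 + 36*x^2 - 54*x + 27

The characteristic polynomial is χ_A(x) = (x - 3)^3*(x - 1)^2, so the eigenvalues are known. The minimal polynomial is
  m_A(x) = Π_λ (x − λ)^{k_λ}
where k_λ is the size of the *largest* Jordan block for λ (equivalently, the smallest k with (A − λI)^k v = 0 for every generalised eigenvector v of λ).

  λ = 1: largest Jordan block has size 1, contributing (x − 1)
  λ = 3: largest Jordan block has size 3, contributing (x − 3)^3

So m_A(x) = (x - 3)^3*(x - 1) = x^4 - 10*x^3 + 36*x^2 - 54*x + 27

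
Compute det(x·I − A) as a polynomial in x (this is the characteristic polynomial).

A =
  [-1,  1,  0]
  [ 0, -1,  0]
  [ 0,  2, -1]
x^3 + 3*x^2 + 3*x + 1

Expanding det(x·I − A) (e.g. by cofactor expansion or by noting that A is similar to its Jordan form J, which has the same characteristic polynomial as A) gives
  χ_A(x) = x^3 + 3*x^2 + 3*x + 1
which factors as (x + 1)^3. The eigenvalues (with algebraic multiplicities) are λ = -1 with multiplicity 3.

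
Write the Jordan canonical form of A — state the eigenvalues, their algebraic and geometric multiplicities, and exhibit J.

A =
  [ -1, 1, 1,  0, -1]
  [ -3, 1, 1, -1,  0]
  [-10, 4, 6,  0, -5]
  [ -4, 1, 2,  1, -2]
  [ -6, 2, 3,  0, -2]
J_3(1) ⊕ J_2(1)

The characteristic polynomial is
  det(x·I − A) = x^5 - 5*x^4 + 10*x^3 - 10*x^2 + 5*x - 1 = (x - 1)^5

Eigenvalues and multiplicities (the geometric multiplicity of λ is n − rank(A − λI), which equals the number of Jordan blocks for λ):
  λ = 1: algebraic multiplicity = 5, geometric multiplicity = 2

Determining the block sizes for each eigenvalue:
  λ = 1: with am = 5 and gm = 2, the partition is not yet determined (e.g. several partitions of 5 into 2 parts exist). Let N = A − (1)·I. Computing rank(N^1) = 3, rank(N^2) = 1, rank(N^3) = 0; the number of blocks of size ≥ j is rank(N^{j−1}) − rank(N^j), giving [2, 2, 1]. So we have 1 block(s) of size 3, 1 block(s) of size 2 → block sizes [3, 2]

Assembling the blocks gives a Jordan form
J =
  [1, 1, 0, 0, 0]
  [0, 1, 1, 0, 0]
  [0, 0, 1, 0, 0]
  [0, 0, 0, 1, 1]
  [0, 0, 0, 0, 1]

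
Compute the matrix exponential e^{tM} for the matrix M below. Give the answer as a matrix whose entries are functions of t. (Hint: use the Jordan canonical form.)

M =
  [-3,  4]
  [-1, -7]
e^{tM} =
  [2*t*exp(-5*t) + exp(-5*t), 4*t*exp(-5*t)]
  [-t*exp(-5*t), -2*t*exp(-5*t) + exp(-5*t)]

Strategy: write M = P · J · P⁻¹ where J is a Jordan canonical form, so e^{tM} = P · e^{tJ} · P⁻¹, and e^{tJ} can be computed block-by-block.

M has Jordan form
J =
  [-5,  1]
  [ 0, -5]
(up to reordering of blocks).

Per-block formulas:
  For a 2×2 Jordan block J_2(-5): exp(t · J_2(-5)) = e^(-5t)·(I + t·N), where N is the 2×2 nilpotent shift.

After assembling e^{tJ} and conjugating by P, we get:

e^{tM} =
  [2*t*exp(-5*t) + exp(-5*t), 4*t*exp(-5*t)]
  [-t*exp(-5*t), -2*t*exp(-5*t) + exp(-5*t)]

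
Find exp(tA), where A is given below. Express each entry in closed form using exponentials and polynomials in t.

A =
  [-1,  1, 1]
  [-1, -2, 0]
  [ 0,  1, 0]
e^{tA} =
  [-t^2*exp(-t)/2 + exp(-t), t*exp(-t), t^2*exp(-t)/2 + t*exp(-t)]
  [t^2*exp(-t)/2 - t*exp(-t), -t*exp(-t) + exp(-t), -t^2*exp(-t)/2]
  [-t^2*exp(-t)/2, t*exp(-t), t^2*exp(-t)/2 + t*exp(-t) + exp(-t)]

Strategy: write A = P · J · P⁻¹ where J is a Jordan canonical form, so e^{tA} = P · e^{tJ} · P⁻¹, and e^{tJ} can be computed block-by-block.

A has Jordan form
J =
  [-1,  1,  0]
  [ 0, -1,  1]
  [ 0,  0, -1]
(up to reordering of blocks).

Per-block formulas:
  For a 3×3 Jordan block J_3(-1): exp(t · J_3(-1)) = e^(-1t)·(I + t·N + (t^2/2)·N^2), where N is the 3×3 nilpotent shift.

After assembling e^{tJ} and conjugating by P, we get:

e^{tA} =
  [-t^2*exp(-t)/2 + exp(-t), t*exp(-t), t^2*exp(-t)/2 + t*exp(-t)]
  [t^2*exp(-t)/2 - t*exp(-t), -t*exp(-t) + exp(-t), -t^2*exp(-t)/2]
  [-t^2*exp(-t)/2, t*exp(-t), t^2*exp(-t)/2 + t*exp(-t) + exp(-t)]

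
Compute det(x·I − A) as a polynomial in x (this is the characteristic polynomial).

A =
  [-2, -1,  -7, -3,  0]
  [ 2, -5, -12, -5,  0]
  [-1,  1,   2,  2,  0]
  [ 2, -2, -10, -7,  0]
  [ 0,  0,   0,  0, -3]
x^5 + 15*x^4 + 90*x^3 + 270*x^2 + 405*x + 243

Expanding det(x·I − A) (e.g. by cofactor expansion or by noting that A is similar to its Jordan form J, which has the same characteristic polynomial as A) gives
  χ_A(x) = x^5 + 15*x^4 + 90*x^3 + 270*x^2 + 405*x + 243
which factors as (x + 3)^5. The eigenvalues (with algebraic multiplicities) are λ = -3 with multiplicity 5.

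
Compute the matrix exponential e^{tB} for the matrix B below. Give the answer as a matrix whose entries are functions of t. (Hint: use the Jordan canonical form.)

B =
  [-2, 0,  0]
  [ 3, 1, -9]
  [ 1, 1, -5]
e^{tB} =
  [exp(-2*t), 0, 0]
  [3*t*exp(-2*t), 3*t*exp(-2*t) + exp(-2*t), -9*t*exp(-2*t)]
  [t*exp(-2*t), t*exp(-2*t), -3*t*exp(-2*t) + exp(-2*t)]

Strategy: write B = P · J · P⁻¹ where J is a Jordan canonical form, so e^{tB} = P · e^{tJ} · P⁻¹, and e^{tJ} can be computed block-by-block.

B has Jordan form
J =
  [-2,  1,  0]
  [ 0, -2,  0]
  [ 0,  0, -2]
(up to reordering of blocks).

Per-block formulas:
  For a 1×1 block at λ = -2: exp(t · [-2]) = [e^(-2t)].
  For a 2×2 Jordan block J_2(-2): exp(t · J_2(-2)) = e^(-2t)·(I + t·N), where N is the 2×2 nilpotent shift.

After assembling e^{tJ} and conjugating by P, we get:

e^{tB} =
  [exp(-2*t), 0, 0]
  [3*t*exp(-2*t), 3*t*exp(-2*t) + exp(-2*t), -9*t*exp(-2*t)]
  [t*exp(-2*t), t*exp(-2*t), -3*t*exp(-2*t) + exp(-2*t)]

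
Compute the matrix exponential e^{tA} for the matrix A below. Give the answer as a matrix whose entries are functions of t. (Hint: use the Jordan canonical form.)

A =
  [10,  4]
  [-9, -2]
e^{tA} =
  [6*t*exp(4*t) + exp(4*t), 4*t*exp(4*t)]
  [-9*t*exp(4*t), -6*t*exp(4*t) + exp(4*t)]

Strategy: write A = P · J · P⁻¹ where J is a Jordan canonical form, so e^{tA} = P · e^{tJ} · P⁻¹, and e^{tJ} can be computed block-by-block.

A has Jordan form
J =
  [4, 1]
  [0, 4]
(up to reordering of blocks).

Per-block formulas:
  For a 2×2 Jordan block J_2(4): exp(t · J_2(4)) = e^(4t)·(I + t·N), where N is the 2×2 nilpotent shift.

After assembling e^{tJ} and conjugating by P, we get:

e^{tA} =
  [6*t*exp(4*t) + exp(4*t), 4*t*exp(4*t)]
  [-9*t*exp(4*t), -6*t*exp(4*t) + exp(4*t)]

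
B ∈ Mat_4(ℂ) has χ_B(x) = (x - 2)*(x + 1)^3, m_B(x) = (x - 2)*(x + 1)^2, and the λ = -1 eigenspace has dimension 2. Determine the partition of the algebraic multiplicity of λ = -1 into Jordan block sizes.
Block sizes for λ = -1: [2, 1]

Step 1 — from the characteristic polynomial, algebraic multiplicity of λ = -1 is 3. From dim ker(B − (-1)·I) = 2, there are exactly 2 Jordan blocks for λ = -1.
Step 2 — from the minimal polynomial, the factor (x + 1)^2 tells us the largest block for λ = -1 has size 2.
Step 3 — with total size 3, 2 blocks, and largest block 2, the block sizes (in nonincreasing order) are [2, 1].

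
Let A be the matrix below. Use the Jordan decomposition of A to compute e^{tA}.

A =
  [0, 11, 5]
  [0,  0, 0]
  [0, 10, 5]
e^{tA} =
  [1, t + 2*exp(5*t) - 2, exp(5*t) - 1]
  [0, 1, 0]
  [0, 2*exp(5*t) - 2, exp(5*t)]

Strategy: write A = P · J · P⁻¹ where J is a Jordan canonical form, so e^{tA} = P · e^{tJ} · P⁻¹, and e^{tJ} can be computed block-by-block.

A has Jordan form
J =
  [0, 1, 0]
  [0, 0, 0]
  [0, 0, 5]
(up to reordering of blocks).

Per-block formulas:
  For a 2×2 Jordan block J_2(0): exp(t · J_2(0)) = e^(0t)·(I + t·N), where N is the 2×2 nilpotent shift.
  For a 1×1 block at λ = 5: exp(t · [5]) = [e^(5t)].

After assembling e^{tJ} and conjugating by P, we get:

e^{tA} =
  [1, t + 2*exp(5*t) - 2, exp(5*t) - 1]
  [0, 1, 0]
  [0, 2*exp(5*t) - 2, exp(5*t)]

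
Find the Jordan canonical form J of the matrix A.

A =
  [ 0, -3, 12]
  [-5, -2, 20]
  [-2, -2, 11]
J_2(3) ⊕ J_1(3)

The characteristic polynomial is
  det(x·I − A) = x^3 - 9*x^2 + 27*x - 27 = (x - 3)^3

Eigenvalues and multiplicities (the geometric multiplicity of λ is n − rank(A − λI), which equals the number of Jordan blocks for λ):
  λ = 3: algebraic multiplicity = 3, geometric multiplicity = 2

Determining the block sizes for each eigenvalue:
  λ = 3: 2 blocks summing to 3 forces exactly one block of size 2 and the rest size 1 → block sizes [2, 1]

Assembling the blocks gives a Jordan form
J =
  [3, 1, 0]
  [0, 3, 0]
  [0, 0, 3]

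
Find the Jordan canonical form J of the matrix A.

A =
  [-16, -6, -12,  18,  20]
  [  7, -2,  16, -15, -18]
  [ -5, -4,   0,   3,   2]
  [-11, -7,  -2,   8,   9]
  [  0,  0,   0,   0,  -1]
J_1(-4) ⊕ J_1(-4) ⊕ J_3(-1)

The characteristic polynomial is
  det(x·I − A) = x^5 + 11*x^4 + 43*x^3 + 73*x^2 + 56*x + 16 = (x + 1)^3*(x + 4)^2

Eigenvalues and multiplicities (the geometric multiplicity of λ is n − rank(A − λI), which equals the number of Jordan blocks for λ):
  λ = -4: algebraic multiplicity = 2, geometric multiplicity = 2
  λ = -1: algebraic multiplicity = 3, geometric multiplicity = 1

Determining the block sizes for each eigenvalue:
  λ = -4: gm = am = 2, so every block has size 1 → block sizes [1, 1]
  λ = -1: one block (gm = 1), so the single block has size am = 3 → block sizes [3]

Assembling the blocks gives a Jordan form
J =
  [-4,  0,  0,  0,  0]
  [ 0, -4,  0,  0,  0]
  [ 0,  0, -1,  1,  0]
  [ 0,  0,  0, -1,  1]
  [ 0,  0,  0,  0, -1]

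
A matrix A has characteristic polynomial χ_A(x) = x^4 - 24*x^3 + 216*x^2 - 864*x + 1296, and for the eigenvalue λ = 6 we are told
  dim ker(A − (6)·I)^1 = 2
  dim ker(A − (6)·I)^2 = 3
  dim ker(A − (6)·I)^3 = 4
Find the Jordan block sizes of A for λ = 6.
Block sizes for λ = 6: [3, 1]

From the dimensions of kernels of powers, the number of Jordan blocks of size at least j is d_j − d_{j−1} where d_j = dim ker(N^j) (with d_0 = 0). Computing the differences gives [2, 1, 1].
The number of blocks of size exactly k is (#blocks of size ≥ k) − (#blocks of size ≥ k + 1), so the partition is: 1 block(s) of size 1, 1 block(s) of size 3.
In nonincreasing order the block sizes are [3, 1].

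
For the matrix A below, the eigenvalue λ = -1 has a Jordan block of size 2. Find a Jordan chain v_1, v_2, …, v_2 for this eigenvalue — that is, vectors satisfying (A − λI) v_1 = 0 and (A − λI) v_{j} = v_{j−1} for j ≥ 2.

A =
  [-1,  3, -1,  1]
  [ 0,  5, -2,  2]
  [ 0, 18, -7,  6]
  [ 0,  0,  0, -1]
A Jordan chain for λ = -1 of length 2:
v_1 = (3, 6, 18, 0)ᵀ
v_2 = (0, 1, 0, 0)ᵀ

Let N = A − (-1)·I. We want v_2 with N^2 v_2 = 0 but N^1 v_2 ≠ 0; then v_{j-1} := N · v_j for j = 2, …, 2.

Pick v_2 = (0, 1, 0, 0)ᵀ.
Then v_1 = N · v_2 = (3, 6, 18, 0)ᵀ.

Sanity check: (A − (-1)·I) v_1 = (0, 0, 0, 0)ᵀ = 0. ✓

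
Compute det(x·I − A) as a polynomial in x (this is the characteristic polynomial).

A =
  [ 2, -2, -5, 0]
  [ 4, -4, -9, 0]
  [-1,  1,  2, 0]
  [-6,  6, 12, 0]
x^4

Expanding det(x·I − A) (e.g. by cofactor expansion or by noting that A is similar to its Jordan form J, which has the same characteristic polynomial as A) gives
  χ_A(x) = x^4
which factors as x^4. The eigenvalues (with algebraic multiplicities) are λ = 0 with multiplicity 4.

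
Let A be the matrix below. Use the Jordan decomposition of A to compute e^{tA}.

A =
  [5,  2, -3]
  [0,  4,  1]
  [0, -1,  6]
e^{tA} =
  [exp(5*t), t^2*exp(5*t)/2 + 2*t*exp(5*t), -t^2*exp(5*t)/2 - 3*t*exp(5*t)]
  [0, -t*exp(5*t) + exp(5*t), t*exp(5*t)]
  [0, -t*exp(5*t), t*exp(5*t) + exp(5*t)]

Strategy: write A = P · J · P⁻¹ where J is a Jordan canonical form, so e^{tA} = P · e^{tJ} · P⁻¹, and e^{tJ} can be computed block-by-block.

A has Jordan form
J =
  [5, 1, 0]
  [0, 5, 1]
  [0, 0, 5]
(up to reordering of blocks).

Per-block formulas:
  For a 3×3 Jordan block J_3(5): exp(t · J_3(5)) = e^(5t)·(I + t·N + (t^2/2)·N^2), where N is the 3×3 nilpotent shift.

After assembling e^{tJ} and conjugating by P, we get:

e^{tA} =
  [exp(5*t), t^2*exp(5*t)/2 + 2*t*exp(5*t), -t^2*exp(5*t)/2 - 3*t*exp(5*t)]
  [0, -t*exp(5*t) + exp(5*t), t*exp(5*t)]
  [0, -t*exp(5*t), t*exp(5*t) + exp(5*t)]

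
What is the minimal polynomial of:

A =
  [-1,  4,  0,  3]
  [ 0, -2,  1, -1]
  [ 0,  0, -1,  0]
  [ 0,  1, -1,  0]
x^3 + 3*x^2 + 3*x + 1

The characteristic polynomial is χ_A(x) = (x + 1)^4, so the eigenvalues are known. The minimal polynomial is
  m_A(x) = Π_λ (x − λ)^{k_λ}
where k_λ is the size of the *largest* Jordan block for λ (equivalently, the smallest k with (A − λI)^k v = 0 for every generalised eigenvector v of λ).

  λ = -1: largest Jordan block has size 3, contributing (x + 1)^3

So m_A(x) = (x + 1)^3 = x^3 + 3*x^2 + 3*x + 1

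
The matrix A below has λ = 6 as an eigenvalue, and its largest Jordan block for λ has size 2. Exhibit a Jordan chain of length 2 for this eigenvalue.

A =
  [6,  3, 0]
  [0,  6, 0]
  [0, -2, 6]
A Jordan chain for λ = 6 of length 2:
v_1 = (3, 0, -2)ᵀ
v_2 = (0, 1, 0)ᵀ

Let N = A − (6)·I. We want v_2 with N^2 v_2 = 0 but N^1 v_2 ≠ 0; then v_{j-1} := N · v_j for j = 2, …, 2.

Pick v_2 = (0, 1, 0)ᵀ.
Then v_1 = N · v_2 = (3, 0, -2)ᵀ.

Sanity check: (A − (6)·I) v_1 = (0, 0, 0)ᵀ = 0. ✓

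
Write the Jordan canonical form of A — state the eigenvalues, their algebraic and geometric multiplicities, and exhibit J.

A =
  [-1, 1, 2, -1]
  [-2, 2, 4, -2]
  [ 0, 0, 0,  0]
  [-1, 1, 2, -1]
J_2(0) ⊕ J_1(0) ⊕ J_1(0)

The characteristic polynomial is
  det(x·I − A) = x^4

Eigenvalues and multiplicities (the geometric multiplicity of λ is n − rank(A − λI), which equals the number of Jordan blocks for λ):
  λ = 0: algebraic multiplicity = 4, geometric multiplicity = 3

Determining the block sizes for each eigenvalue:
  λ = 0: 3 blocks summing to 4 forces exactly one block of size 2 and the rest size 1 → block sizes [2, 1, 1]

Assembling the blocks gives a Jordan form
J =
  [0, 1, 0, 0]
  [0, 0, 0, 0]
  [0, 0, 0, 0]
  [0, 0, 0, 0]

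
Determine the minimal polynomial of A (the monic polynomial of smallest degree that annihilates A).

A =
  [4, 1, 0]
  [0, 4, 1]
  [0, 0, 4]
x^3 - 12*x^2 + 48*x - 64

The characteristic polynomial is χ_A(x) = (x - 4)^3, so the eigenvalues are known. The minimal polynomial is
  m_A(x) = Π_λ (x − λ)^{k_λ}
where k_λ is the size of the *largest* Jordan block for λ (equivalently, the smallest k with (A − λI)^k v = 0 for every generalised eigenvector v of λ).

  λ = 4: largest Jordan block has size 3, contributing (x − 4)^3

So m_A(x) = (x - 4)^3 = x^3 - 12*x^2 + 48*x - 64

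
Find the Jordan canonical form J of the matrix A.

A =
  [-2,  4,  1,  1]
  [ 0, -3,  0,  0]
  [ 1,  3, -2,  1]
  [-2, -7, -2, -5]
J_2(-3) ⊕ J_2(-3)

The characteristic polynomial is
  det(x·I − A) = x^4 + 12*x^3 + 54*x^2 + 108*x + 81 = (x + 3)^4

Eigenvalues and multiplicities (the geometric multiplicity of λ is n − rank(A − λI), which equals the number of Jordan blocks for λ):
  λ = -3: algebraic multiplicity = 4, geometric multiplicity = 2

Determining the block sizes for each eigenvalue:
  λ = -3: with am = 4 and gm = 2, the partition is not yet determined (e.g. several partitions of 4 into 2 parts exist). Let N = A − (-3)·I. Computing rank(N^1) = 2, rank(N^2) = 0; the number of blocks of size ≥ j is rank(N^{j−1}) − rank(N^j), giving [2, 2]. So we have 2 block(s) of size 2 → block sizes [2, 2]

Assembling the blocks gives a Jordan form
J =
  [-3,  1,  0,  0]
  [ 0, -3,  0,  0]
  [ 0,  0, -3,  1]
  [ 0,  0,  0, -3]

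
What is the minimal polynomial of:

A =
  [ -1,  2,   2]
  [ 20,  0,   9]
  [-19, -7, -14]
x^3 + 15*x^2 + 75*x + 125

The characteristic polynomial is χ_A(x) = (x + 5)^3, so the eigenvalues are known. The minimal polynomial is
  m_A(x) = Π_λ (x − λ)^{k_λ}
where k_λ is the size of the *largest* Jordan block for λ (equivalently, the smallest k with (A − λI)^k v = 0 for every generalised eigenvector v of λ).

  λ = -5: largest Jordan block has size 3, contributing (x + 5)^3

So m_A(x) = (x + 5)^3 = x^3 + 15*x^2 + 75*x + 125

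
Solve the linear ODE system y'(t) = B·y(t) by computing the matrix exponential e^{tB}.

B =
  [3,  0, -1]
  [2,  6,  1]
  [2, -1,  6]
e^{tB} =
  [t^2*exp(5*t) - 2*t*exp(5*t) + exp(5*t), t^2*exp(5*t)/2, t^2*exp(5*t)/2 - t*exp(5*t)]
  [2*t*exp(5*t), t*exp(5*t) + exp(5*t), t*exp(5*t)]
  [-2*t^2*exp(5*t) + 2*t*exp(5*t), -t^2*exp(5*t) - t*exp(5*t), -t^2*exp(5*t) + t*exp(5*t) + exp(5*t)]

Strategy: write B = P · J · P⁻¹ where J is a Jordan canonical form, so e^{tB} = P · e^{tJ} · P⁻¹, and e^{tJ} can be computed block-by-block.

B has Jordan form
J =
  [5, 1, 0]
  [0, 5, 1]
  [0, 0, 5]
(up to reordering of blocks).

Per-block formulas:
  For a 3×3 Jordan block J_3(5): exp(t · J_3(5)) = e^(5t)·(I + t·N + (t^2/2)·N^2), where N is the 3×3 nilpotent shift.

After assembling e^{tJ} and conjugating by P, we get:

e^{tB} =
  [t^2*exp(5*t) - 2*t*exp(5*t) + exp(5*t), t^2*exp(5*t)/2, t^2*exp(5*t)/2 - t*exp(5*t)]
  [2*t*exp(5*t), t*exp(5*t) + exp(5*t), t*exp(5*t)]
  [-2*t^2*exp(5*t) + 2*t*exp(5*t), -t^2*exp(5*t) - t*exp(5*t), -t^2*exp(5*t) + t*exp(5*t) + exp(5*t)]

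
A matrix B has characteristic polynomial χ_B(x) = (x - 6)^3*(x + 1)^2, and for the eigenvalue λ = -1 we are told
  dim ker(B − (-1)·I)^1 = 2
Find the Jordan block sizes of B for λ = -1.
Block sizes for λ = -1: [1, 1]

From the dimensions of kernels of powers, the number of Jordan blocks of size at least j is d_j − d_{j−1} where d_j = dim ker(N^j) (with d_0 = 0). Computing the differences gives [2].
The number of blocks of size exactly k is (#blocks of size ≥ k) − (#blocks of size ≥ k + 1), so the partition is: 2 block(s) of size 1.
In nonincreasing order the block sizes are [1, 1].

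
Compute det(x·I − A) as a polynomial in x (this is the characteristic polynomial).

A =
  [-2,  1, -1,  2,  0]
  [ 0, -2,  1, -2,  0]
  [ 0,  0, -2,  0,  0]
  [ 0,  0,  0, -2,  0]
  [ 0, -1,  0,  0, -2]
x^5 + 10*x^4 + 40*x^3 + 80*x^2 + 80*x + 32

Expanding det(x·I − A) (e.g. by cofactor expansion or by noting that A is similar to its Jordan form J, which has the same characteristic polynomial as A) gives
  χ_A(x) = x^5 + 10*x^4 + 40*x^3 + 80*x^2 + 80*x + 32
which factors as (x + 2)^5. The eigenvalues (with algebraic multiplicities) are λ = -2 with multiplicity 5.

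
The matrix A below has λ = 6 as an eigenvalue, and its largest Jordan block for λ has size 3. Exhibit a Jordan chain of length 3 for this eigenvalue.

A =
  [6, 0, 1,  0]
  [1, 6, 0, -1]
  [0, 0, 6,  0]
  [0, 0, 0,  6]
A Jordan chain for λ = 6 of length 3:
v_1 = (0, 1, 0, 0)ᵀ
v_2 = (1, 0, 0, 0)ᵀ
v_3 = (0, 0, 1, 0)ᵀ

Let N = A − (6)·I. We want v_3 with N^3 v_3 = 0 but N^2 v_3 ≠ 0; then v_{j-1} := N · v_j for j = 3, …, 2.

Pick v_3 = (0, 0, 1, 0)ᵀ.
Then v_2 = N · v_3 = (1, 0, 0, 0)ᵀ.
Then v_1 = N · v_2 = (0, 1, 0, 0)ᵀ.

Sanity check: (A − (6)·I) v_1 = (0, 0, 0, 0)ᵀ = 0. ✓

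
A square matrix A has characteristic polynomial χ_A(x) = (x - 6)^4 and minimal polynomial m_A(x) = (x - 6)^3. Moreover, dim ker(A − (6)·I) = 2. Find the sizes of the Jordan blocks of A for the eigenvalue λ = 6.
Block sizes for λ = 6: [3, 1]

Step 1 — from the characteristic polynomial, algebraic multiplicity of λ = 6 is 4. From dim ker(A − (6)·I) = 2, there are exactly 2 Jordan blocks for λ = 6.
Step 2 — from the minimal polynomial, the factor (x − 6)^3 tells us the largest block for λ = 6 has size 3.
Step 3 — with total size 4, 2 blocks, and largest block 3, the block sizes (in nonincreasing order) are [3, 1].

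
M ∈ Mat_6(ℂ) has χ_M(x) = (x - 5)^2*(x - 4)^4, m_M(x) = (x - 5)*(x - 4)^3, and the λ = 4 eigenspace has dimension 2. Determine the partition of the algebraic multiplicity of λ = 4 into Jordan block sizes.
Block sizes for λ = 4: [3, 1]

Step 1 — from the characteristic polynomial, algebraic multiplicity of λ = 4 is 4. From dim ker(M − (4)·I) = 2, there are exactly 2 Jordan blocks for λ = 4.
Step 2 — from the minimal polynomial, the factor (x − 4)^3 tells us the largest block for λ = 4 has size 3.
Step 3 — with total size 4, 2 blocks, and largest block 3, the block sizes (in nonincreasing order) are [3, 1].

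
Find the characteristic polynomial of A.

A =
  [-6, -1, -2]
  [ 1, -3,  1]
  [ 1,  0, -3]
x^3 + 12*x^2 + 48*x + 64

Expanding det(x·I − A) (e.g. by cofactor expansion or by noting that A is similar to its Jordan form J, which has the same characteristic polynomial as A) gives
  χ_A(x) = x^3 + 12*x^2 + 48*x + 64
which factors as (x + 4)^3. The eigenvalues (with algebraic multiplicities) are λ = -4 with multiplicity 3.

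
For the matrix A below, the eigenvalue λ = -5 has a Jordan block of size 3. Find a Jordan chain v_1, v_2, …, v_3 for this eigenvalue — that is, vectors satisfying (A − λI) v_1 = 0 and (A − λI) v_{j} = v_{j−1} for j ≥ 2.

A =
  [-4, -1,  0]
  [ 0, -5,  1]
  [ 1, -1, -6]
A Jordan chain for λ = -5 of length 3:
v_1 = (1, 1, 0)ᵀ
v_2 = (1, 0, 1)ᵀ
v_3 = (1, 0, 0)ᵀ

Let N = A − (-5)·I. We want v_3 with N^3 v_3 = 0 but N^2 v_3 ≠ 0; then v_{j-1} := N · v_j for j = 3, …, 2.

Pick v_3 = (1, 0, 0)ᵀ.
Then v_2 = N · v_3 = (1, 0, 1)ᵀ.
Then v_1 = N · v_2 = (1, 1, 0)ᵀ.

Sanity check: (A − (-5)·I) v_1 = (0, 0, 0)ᵀ = 0. ✓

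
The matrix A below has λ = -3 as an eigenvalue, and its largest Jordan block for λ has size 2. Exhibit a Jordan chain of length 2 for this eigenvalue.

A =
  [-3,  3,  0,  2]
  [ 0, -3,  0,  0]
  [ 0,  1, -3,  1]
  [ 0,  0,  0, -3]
A Jordan chain for λ = -3 of length 2:
v_1 = (3, 0, 1, 0)ᵀ
v_2 = (0, 1, 0, 0)ᵀ

Let N = A − (-3)·I. We want v_2 with N^2 v_2 = 0 but N^1 v_2 ≠ 0; then v_{j-1} := N · v_j for j = 2, …, 2.

Pick v_2 = (0, 1, 0, 0)ᵀ.
Then v_1 = N · v_2 = (3, 0, 1, 0)ᵀ.

Sanity check: (A − (-3)·I) v_1 = (0, 0, 0, 0)ᵀ = 0. ✓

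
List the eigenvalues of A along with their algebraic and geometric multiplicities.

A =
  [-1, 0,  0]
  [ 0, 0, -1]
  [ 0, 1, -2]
λ = -1: alg = 3, geom = 2

Step 1 — factor the characteristic polynomial to read off the algebraic multiplicities:
  χ_A(x) = (x + 1)^3

Step 2 — compute geometric multiplicities via the rank-nullity identity g(λ) = n − rank(A − λI):
  rank(A − (-1)·I) = 1, so dim ker(A − (-1)·I) = n − 1 = 2

Summary:
  λ = -1: algebraic multiplicity = 3, geometric multiplicity = 2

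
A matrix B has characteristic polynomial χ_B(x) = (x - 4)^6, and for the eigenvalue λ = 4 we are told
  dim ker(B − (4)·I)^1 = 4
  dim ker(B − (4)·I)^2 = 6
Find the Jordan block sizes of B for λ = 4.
Block sizes for λ = 4: [2, 2, 1, 1]

From the dimensions of kernels of powers, the number of Jordan blocks of size at least j is d_j − d_{j−1} where d_j = dim ker(N^j) (with d_0 = 0). Computing the differences gives [4, 2].
The number of blocks of size exactly k is (#blocks of size ≥ k) − (#blocks of size ≥ k + 1), so the partition is: 2 block(s) of size 1, 2 block(s) of size 2.
In nonincreasing order the block sizes are [2, 2, 1, 1].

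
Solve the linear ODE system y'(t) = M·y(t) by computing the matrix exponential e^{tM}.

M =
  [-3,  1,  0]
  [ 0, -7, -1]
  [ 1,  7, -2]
e^{tM} =
  [t^2*exp(-4*t)/2 + t*exp(-4*t) + exp(-4*t), -t^2*exp(-4*t) + t*exp(-4*t), -t^2*exp(-4*t)/2]
  [-t^2*exp(-4*t)/2, t^2*exp(-4*t) - 3*t*exp(-4*t) + exp(-4*t), t^2*exp(-4*t)/2 - t*exp(-4*t)]
  [3*t^2*exp(-4*t)/2 + t*exp(-4*t), -3*t^2*exp(-4*t) + 7*t*exp(-4*t), -3*t^2*exp(-4*t)/2 + 2*t*exp(-4*t) + exp(-4*t)]

Strategy: write M = P · J · P⁻¹ where J is a Jordan canonical form, so e^{tM} = P · e^{tJ} · P⁻¹, and e^{tJ} can be computed block-by-block.

M has Jordan form
J =
  [-4,  1,  0]
  [ 0, -4,  1]
  [ 0,  0, -4]
(up to reordering of blocks).

Per-block formulas:
  For a 3×3 Jordan block J_3(-4): exp(t · J_3(-4)) = e^(-4t)·(I + t·N + (t^2/2)·N^2), where N is the 3×3 nilpotent shift.

After assembling e^{tJ} and conjugating by P, we get:

e^{tM} =
  [t^2*exp(-4*t)/2 + t*exp(-4*t) + exp(-4*t), -t^2*exp(-4*t) + t*exp(-4*t), -t^2*exp(-4*t)/2]
  [-t^2*exp(-4*t)/2, t^2*exp(-4*t) - 3*t*exp(-4*t) + exp(-4*t), t^2*exp(-4*t)/2 - t*exp(-4*t)]
  [3*t^2*exp(-4*t)/2 + t*exp(-4*t), -3*t^2*exp(-4*t) + 7*t*exp(-4*t), -3*t^2*exp(-4*t)/2 + 2*t*exp(-4*t) + exp(-4*t)]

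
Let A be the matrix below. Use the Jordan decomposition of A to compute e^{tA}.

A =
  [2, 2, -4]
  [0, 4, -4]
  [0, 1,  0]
e^{tA} =
  [exp(2*t), 2*t*exp(2*t), -4*t*exp(2*t)]
  [0, 2*t*exp(2*t) + exp(2*t), -4*t*exp(2*t)]
  [0, t*exp(2*t), -2*t*exp(2*t) + exp(2*t)]

Strategy: write A = P · J · P⁻¹ where J is a Jordan canonical form, so e^{tA} = P · e^{tJ} · P⁻¹, and e^{tJ} can be computed block-by-block.

A has Jordan form
J =
  [2, 1, 0]
  [0, 2, 0]
  [0, 0, 2]
(up to reordering of blocks).

Per-block formulas:
  For a 1×1 block at λ = 2: exp(t · [2]) = [e^(2t)].
  For a 2×2 Jordan block J_2(2): exp(t · J_2(2)) = e^(2t)·(I + t·N), where N is the 2×2 nilpotent shift.

After assembling e^{tJ} and conjugating by P, we get:

e^{tA} =
  [exp(2*t), 2*t*exp(2*t), -4*t*exp(2*t)]
  [0, 2*t*exp(2*t) + exp(2*t), -4*t*exp(2*t)]
  [0, t*exp(2*t), -2*t*exp(2*t) + exp(2*t)]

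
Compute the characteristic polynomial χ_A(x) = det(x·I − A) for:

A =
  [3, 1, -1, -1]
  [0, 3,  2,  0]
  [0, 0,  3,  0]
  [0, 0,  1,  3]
x^4 - 12*x^3 + 54*x^2 - 108*x + 81

Expanding det(x·I − A) (e.g. by cofactor expansion or by noting that A is similar to its Jordan form J, which has the same characteristic polynomial as A) gives
  χ_A(x) = x^4 - 12*x^3 + 54*x^2 - 108*x + 81
which factors as (x - 3)^4. The eigenvalues (with algebraic multiplicities) are λ = 3 with multiplicity 4.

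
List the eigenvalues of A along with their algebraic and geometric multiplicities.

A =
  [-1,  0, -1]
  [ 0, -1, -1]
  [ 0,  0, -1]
λ = -1: alg = 3, geom = 2

Step 1 — factor the characteristic polynomial to read off the algebraic multiplicities:
  χ_A(x) = (x + 1)^3

Step 2 — compute geometric multiplicities via the rank-nullity identity g(λ) = n − rank(A − λI):
  rank(A − (-1)·I) = 1, so dim ker(A − (-1)·I) = n − 1 = 2

Summary:
  λ = -1: algebraic multiplicity = 3, geometric multiplicity = 2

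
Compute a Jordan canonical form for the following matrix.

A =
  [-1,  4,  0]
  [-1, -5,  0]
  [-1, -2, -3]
J_2(-3) ⊕ J_1(-3)

The characteristic polynomial is
  det(x·I − A) = x^3 + 9*x^2 + 27*x + 27 = (x + 3)^3

Eigenvalues and multiplicities (the geometric multiplicity of λ is n − rank(A − λI), which equals the number of Jordan blocks for λ):
  λ = -3: algebraic multiplicity = 3, geometric multiplicity = 2

Determining the block sizes for each eigenvalue:
  λ = -3: 2 blocks summing to 3 forces exactly one block of size 2 and the rest size 1 → block sizes [2, 1]

Assembling the blocks gives a Jordan form
J =
  [-3,  1,  0]
  [ 0, -3,  0]
  [ 0,  0, -3]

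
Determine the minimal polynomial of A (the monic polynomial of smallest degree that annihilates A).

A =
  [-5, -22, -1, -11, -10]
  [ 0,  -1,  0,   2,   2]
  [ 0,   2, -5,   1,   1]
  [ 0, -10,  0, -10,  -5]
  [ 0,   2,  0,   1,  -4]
x^2 + 10*x + 25

The characteristic polynomial is χ_A(x) = (x + 5)^5, so the eigenvalues are known. The minimal polynomial is
  m_A(x) = Π_λ (x − λ)^{k_λ}
where k_λ is the size of the *largest* Jordan block for λ (equivalently, the smallest k with (A − λI)^k v = 0 for every generalised eigenvector v of λ).

  λ = -5: largest Jordan block has size 2, contributing (x + 5)^2

So m_A(x) = (x + 5)^2 = x^2 + 10*x + 25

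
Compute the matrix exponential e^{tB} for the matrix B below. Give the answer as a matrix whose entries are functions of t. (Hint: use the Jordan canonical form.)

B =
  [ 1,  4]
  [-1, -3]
e^{tB} =
  [2*t*exp(-t) + exp(-t), 4*t*exp(-t)]
  [-t*exp(-t), -2*t*exp(-t) + exp(-t)]

Strategy: write B = P · J · P⁻¹ where J is a Jordan canonical form, so e^{tB} = P · e^{tJ} · P⁻¹, and e^{tJ} can be computed block-by-block.

B has Jordan form
J =
  [-1,  1]
  [ 0, -1]
(up to reordering of blocks).

Per-block formulas:
  For a 2×2 Jordan block J_2(-1): exp(t · J_2(-1)) = e^(-1t)·(I + t·N), where N is the 2×2 nilpotent shift.

After assembling e^{tJ} and conjugating by P, we get:

e^{tB} =
  [2*t*exp(-t) + exp(-t), 4*t*exp(-t)]
  [-t*exp(-t), -2*t*exp(-t) + exp(-t)]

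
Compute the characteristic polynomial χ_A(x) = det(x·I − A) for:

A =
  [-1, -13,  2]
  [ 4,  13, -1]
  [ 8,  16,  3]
x^3 - 15*x^2 + 75*x - 125

Expanding det(x·I − A) (e.g. by cofactor expansion or by noting that A is similar to its Jordan form J, which has the same characteristic polynomial as A) gives
  χ_A(x) = x^3 - 15*x^2 + 75*x - 125
which factors as (x - 5)^3. The eigenvalues (with algebraic multiplicities) are λ = 5 with multiplicity 3.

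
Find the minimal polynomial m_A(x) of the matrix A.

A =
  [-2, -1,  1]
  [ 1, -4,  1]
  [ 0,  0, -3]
x^2 + 6*x + 9

The characteristic polynomial is χ_A(x) = (x + 3)^3, so the eigenvalues are known. The minimal polynomial is
  m_A(x) = Π_λ (x − λ)^{k_λ}
where k_λ is the size of the *largest* Jordan block for λ (equivalently, the smallest k with (A − λI)^k v = 0 for every generalised eigenvector v of λ).

  λ = -3: largest Jordan block has size 2, contributing (x + 3)^2

So m_A(x) = (x + 3)^2 = x^2 + 6*x + 9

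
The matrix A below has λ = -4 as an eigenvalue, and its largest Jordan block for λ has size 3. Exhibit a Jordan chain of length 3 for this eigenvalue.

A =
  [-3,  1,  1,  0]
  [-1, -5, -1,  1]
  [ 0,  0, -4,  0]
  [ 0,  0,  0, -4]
A Jordan chain for λ = -4 of length 3:
v_1 = (1, -1, 0, 0)ᵀ
v_2 = (0, 1, 0, 0)ᵀ
v_3 = (0, 0, 0, 1)ᵀ

Let N = A − (-4)·I. We want v_3 with N^3 v_3 = 0 but N^2 v_3 ≠ 0; then v_{j-1} := N · v_j for j = 3, …, 2.

Pick v_3 = (0, 0, 0, 1)ᵀ.
Then v_2 = N · v_3 = (0, 1, 0, 0)ᵀ.
Then v_1 = N · v_2 = (1, -1, 0, 0)ᵀ.

Sanity check: (A − (-4)·I) v_1 = (0, 0, 0, 0)ᵀ = 0. ✓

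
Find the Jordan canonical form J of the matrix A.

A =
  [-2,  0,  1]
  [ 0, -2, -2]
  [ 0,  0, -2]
J_2(-2) ⊕ J_1(-2)

The characteristic polynomial is
  det(x·I − A) = x^3 + 6*x^2 + 12*x + 8 = (x + 2)^3

Eigenvalues and multiplicities (the geometric multiplicity of λ is n − rank(A − λI), which equals the number of Jordan blocks for λ):
  λ = -2: algebraic multiplicity = 3, geometric multiplicity = 2

Determining the block sizes for each eigenvalue:
  λ = -2: 2 blocks summing to 3 forces exactly one block of size 2 and the rest size 1 → block sizes [2, 1]

Assembling the blocks gives a Jordan form
J =
  [-2,  1,  0]
  [ 0, -2,  0]
  [ 0,  0, -2]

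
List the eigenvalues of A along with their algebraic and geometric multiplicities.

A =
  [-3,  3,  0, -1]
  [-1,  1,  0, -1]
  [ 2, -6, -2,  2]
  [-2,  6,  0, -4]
λ = -2: alg = 4, geom = 3

Step 1 — factor the characteristic polynomial to read off the algebraic multiplicities:
  χ_A(x) = (x + 2)^4

Step 2 — compute geometric multiplicities via the rank-nullity identity g(λ) = n − rank(A − λI):
  rank(A − (-2)·I) = 1, so dim ker(A − (-2)·I) = n − 1 = 3

Summary:
  λ = -2: algebraic multiplicity = 4, geometric multiplicity = 3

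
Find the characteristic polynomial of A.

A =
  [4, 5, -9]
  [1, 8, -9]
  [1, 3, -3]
x^3 - 9*x^2 + 27*x - 27

Expanding det(x·I − A) (e.g. by cofactor expansion or by noting that A is similar to its Jordan form J, which has the same characteristic polynomial as A) gives
  χ_A(x) = x^3 - 9*x^2 + 27*x - 27
which factors as (x - 3)^3. The eigenvalues (with algebraic multiplicities) are λ = 3 with multiplicity 3.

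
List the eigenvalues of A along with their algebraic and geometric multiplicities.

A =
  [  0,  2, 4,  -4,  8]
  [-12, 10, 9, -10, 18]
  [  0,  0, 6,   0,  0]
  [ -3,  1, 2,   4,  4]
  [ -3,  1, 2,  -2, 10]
λ = 6: alg = 5, geom = 3

Step 1 — factor the characteristic polynomial to read off the algebraic multiplicities:
  χ_A(x) = (x - 6)^5

Step 2 — compute geometric multiplicities via the rank-nullity identity g(λ) = n − rank(A − λI):
  rank(A − (6)·I) = 2, so dim ker(A − (6)·I) = n − 2 = 3

Summary:
  λ = 6: algebraic multiplicity = 5, geometric multiplicity = 3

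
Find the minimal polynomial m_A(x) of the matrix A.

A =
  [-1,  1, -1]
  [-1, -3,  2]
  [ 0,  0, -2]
x^3 + 6*x^2 + 12*x + 8

The characteristic polynomial is χ_A(x) = (x + 2)^3, so the eigenvalues are known. The minimal polynomial is
  m_A(x) = Π_λ (x − λ)^{k_λ}
where k_λ is the size of the *largest* Jordan block for λ (equivalently, the smallest k with (A − λI)^k v = 0 for every generalised eigenvector v of λ).

  λ = -2: largest Jordan block has size 3, contributing (x + 2)^3

So m_A(x) = (x + 2)^3 = x^3 + 6*x^2 + 12*x + 8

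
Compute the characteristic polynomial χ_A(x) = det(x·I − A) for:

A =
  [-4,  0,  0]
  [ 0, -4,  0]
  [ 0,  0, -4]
x^3 + 12*x^2 + 48*x + 64

Expanding det(x·I − A) (e.g. by cofactor expansion or by noting that A is similar to its Jordan form J, which has the same characteristic polynomial as A) gives
  χ_A(x) = x^3 + 12*x^2 + 48*x + 64
which factors as (x + 4)^3. The eigenvalues (with algebraic multiplicities) are λ = -4 with multiplicity 3.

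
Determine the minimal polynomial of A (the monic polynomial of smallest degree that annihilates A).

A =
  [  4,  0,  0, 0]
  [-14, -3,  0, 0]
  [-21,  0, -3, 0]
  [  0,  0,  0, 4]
x^2 - x - 12

The characteristic polynomial is χ_A(x) = (x - 4)^2*(x + 3)^2, so the eigenvalues are known. The minimal polynomial is
  m_A(x) = Π_λ (x − λ)^{k_λ}
where k_λ is the size of the *largest* Jordan block for λ (equivalently, the smallest k with (A − λI)^k v = 0 for every generalised eigenvector v of λ).

  λ = -3: largest Jordan block has size 1, contributing (x + 3)
  λ = 4: largest Jordan block has size 1, contributing (x − 4)

So m_A(x) = (x - 4)*(x + 3) = x^2 - x - 12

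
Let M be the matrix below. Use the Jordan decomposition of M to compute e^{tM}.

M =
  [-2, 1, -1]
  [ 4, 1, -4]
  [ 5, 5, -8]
e^{tM} =
  [t*exp(-3*t) + exp(-3*t), t*exp(-3*t), -t*exp(-3*t)]
  [4*t*exp(-3*t), 4*t*exp(-3*t) + exp(-3*t), -4*t*exp(-3*t)]
  [5*t*exp(-3*t), 5*t*exp(-3*t), -5*t*exp(-3*t) + exp(-3*t)]

Strategy: write M = P · J · P⁻¹ where J is a Jordan canonical form, so e^{tM} = P · e^{tJ} · P⁻¹, and e^{tJ} can be computed block-by-block.

M has Jordan form
J =
  [-3,  1,  0]
  [ 0, -3,  0]
  [ 0,  0, -3]
(up to reordering of blocks).

Per-block formulas:
  For a 1×1 block at λ = -3: exp(t · [-3]) = [e^(-3t)].
  For a 2×2 Jordan block J_2(-3): exp(t · J_2(-3)) = e^(-3t)·(I + t·N), where N is the 2×2 nilpotent shift.

After assembling e^{tJ} and conjugating by P, we get:

e^{tM} =
  [t*exp(-3*t) + exp(-3*t), t*exp(-3*t), -t*exp(-3*t)]
  [4*t*exp(-3*t), 4*t*exp(-3*t) + exp(-3*t), -4*t*exp(-3*t)]
  [5*t*exp(-3*t), 5*t*exp(-3*t), -5*t*exp(-3*t) + exp(-3*t)]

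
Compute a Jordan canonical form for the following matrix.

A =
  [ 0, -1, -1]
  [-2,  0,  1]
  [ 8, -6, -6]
J_3(-2)

The characteristic polynomial is
  det(x·I − A) = x^3 + 6*x^2 + 12*x + 8 = (x + 2)^3

Eigenvalues and multiplicities (the geometric multiplicity of λ is n − rank(A − λI), which equals the number of Jordan blocks for λ):
  λ = -2: algebraic multiplicity = 3, geometric multiplicity = 1

Determining the block sizes for each eigenvalue:
  λ = -2: one block (gm = 1), so the single block has size am = 3 → block sizes [3]

Assembling the blocks gives a Jordan form
J =
  [-2,  1,  0]
  [ 0, -2,  1]
  [ 0,  0, -2]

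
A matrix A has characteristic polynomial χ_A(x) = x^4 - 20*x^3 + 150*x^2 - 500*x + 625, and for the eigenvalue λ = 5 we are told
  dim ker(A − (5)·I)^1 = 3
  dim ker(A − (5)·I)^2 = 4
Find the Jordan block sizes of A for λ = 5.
Block sizes for λ = 5: [2, 1, 1]

From the dimensions of kernels of powers, the number of Jordan blocks of size at least j is d_j − d_{j−1} where d_j = dim ker(N^j) (with d_0 = 0). Computing the differences gives [3, 1].
The number of blocks of size exactly k is (#blocks of size ≥ k) − (#blocks of size ≥ k + 1), so the partition is: 2 block(s) of size 1, 1 block(s) of size 2.
In nonincreasing order the block sizes are [2, 1, 1].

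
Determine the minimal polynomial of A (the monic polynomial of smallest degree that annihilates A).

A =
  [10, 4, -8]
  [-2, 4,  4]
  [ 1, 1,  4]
x^2 - 12*x + 36

The characteristic polynomial is χ_A(x) = (x - 6)^3, so the eigenvalues are known. The minimal polynomial is
  m_A(x) = Π_λ (x − λ)^{k_λ}
where k_λ is the size of the *largest* Jordan block for λ (equivalently, the smallest k with (A − λI)^k v = 0 for every generalised eigenvector v of λ).

  λ = 6: largest Jordan block has size 2, contributing (x − 6)^2

So m_A(x) = (x - 6)^2 = x^2 - 12*x + 36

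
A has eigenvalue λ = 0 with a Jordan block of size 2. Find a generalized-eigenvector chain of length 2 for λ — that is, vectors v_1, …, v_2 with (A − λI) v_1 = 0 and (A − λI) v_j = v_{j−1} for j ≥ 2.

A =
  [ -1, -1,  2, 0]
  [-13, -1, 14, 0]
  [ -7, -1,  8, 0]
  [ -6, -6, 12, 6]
A Jordan chain for λ = 0 of length 2:
v_1 = (-1, -1, -1, 0)ᵀ
v_2 = (0, 1, 0, 1)ᵀ

Let N = A − (0)·I. We want v_2 with N^2 v_2 = 0 but N^1 v_2 ≠ 0; then v_{j-1} := N · v_j for j = 2, …, 2.

Pick v_2 = (0, 1, 0, 1)ᵀ.
Then v_1 = N · v_2 = (-1, -1, -1, 0)ᵀ.

Sanity check: (A − (0)·I) v_1 = (0, 0, 0, 0)ᵀ = 0. ✓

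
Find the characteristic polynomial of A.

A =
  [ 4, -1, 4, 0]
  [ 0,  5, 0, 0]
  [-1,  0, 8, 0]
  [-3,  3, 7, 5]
x^4 - 22*x^3 + 181*x^2 - 660*x + 900

Expanding det(x·I − A) (e.g. by cofactor expansion or by noting that A is similar to its Jordan form J, which has the same characteristic polynomial as A) gives
  χ_A(x) = x^4 - 22*x^3 + 181*x^2 - 660*x + 900
which factors as (x - 6)^2*(x - 5)^2. The eigenvalues (with algebraic multiplicities) are λ = 5 with multiplicity 2, λ = 6 with multiplicity 2.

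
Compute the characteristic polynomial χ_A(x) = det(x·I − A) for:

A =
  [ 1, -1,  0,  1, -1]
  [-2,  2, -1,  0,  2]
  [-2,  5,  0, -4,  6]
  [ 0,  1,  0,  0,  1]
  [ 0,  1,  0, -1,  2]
x^5 - 5*x^4 + 10*x^3 - 10*x^2 + 5*x - 1

Expanding det(x·I − A) (e.g. by cofactor expansion or by noting that A is similar to its Jordan form J, which has the same characteristic polynomial as A) gives
  χ_A(x) = x^5 - 5*x^4 + 10*x^3 - 10*x^2 + 5*x - 1
which factors as (x - 1)^5. The eigenvalues (with algebraic multiplicities) are λ = 1 with multiplicity 5.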